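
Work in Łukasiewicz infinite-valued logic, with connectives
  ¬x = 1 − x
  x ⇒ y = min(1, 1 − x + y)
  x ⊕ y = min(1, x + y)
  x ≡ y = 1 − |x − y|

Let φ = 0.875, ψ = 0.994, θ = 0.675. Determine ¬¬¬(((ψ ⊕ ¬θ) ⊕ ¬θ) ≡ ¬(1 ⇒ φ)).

¬θ = 1 − 0.675 = 0.325
ψ ⊕ ¬θ = min(1, 0.994 + 0.325) = min(1, 1.319) = 1.000
(ψ ⊕ ¬θ) ⊕ ¬θ = min(1, 1.000 + 0.325) = min(1, 1.325) = 1.000
1 ⇒ φ = min(1, 1 − 1.000 + 0.875) = min(1, 0.875) = 0.875
¬(1 ⇒ φ) = 1 − 0.875 = 0.125
((ψ ⊕ ¬θ) ⊕ ¬θ) ≡ ¬(1 ⇒ φ) = 1 − |1.000 − 0.125| = 1 − 0.875 = 0.125
¬(((ψ ⊕ ¬θ) ⊕ ¬θ) ≡ ¬(1 ⇒ φ)) = 1 − 0.125 = 0.875
¬¬(((ψ ⊕ ¬θ) ⊕ ¬θ) ≡ ¬(1 ⇒ φ)) = 1 − 0.875 = 0.125
¬¬¬(((ψ ⊕ ¬θ) ⊕ ¬θ) ≡ ¬(1 ⇒ φ)) = 1 − 0.125 = 0.875

0.875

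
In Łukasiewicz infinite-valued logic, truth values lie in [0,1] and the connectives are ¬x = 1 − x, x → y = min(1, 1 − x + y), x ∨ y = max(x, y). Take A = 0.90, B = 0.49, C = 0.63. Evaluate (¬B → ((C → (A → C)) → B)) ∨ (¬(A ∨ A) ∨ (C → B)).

¬B = 1 − 0.49 = 0.51
A → C = min(1, 1 − 0.90 + 0.63) = min(1, 0.73) = 0.73
C → (A → C) = min(1, 1 − 0.63 + 0.73) = min(1, 1.10) = 1.00
(C → (A → C)) → B = min(1, 1 − 1.00 + 0.49) = min(1, 0.49) = 0.49
¬B → ((C → (A → C)) → B) = min(1, 1 − 0.51 + 0.49) = min(1, 0.98) = 0.98
A ∨ A = max(0.90, 0.90) = 0.90
¬(A ∨ A) = 1 − 0.90 = 0.10
C → B = min(1, 1 − 0.63 + 0.49) = min(1, 0.86) = 0.86
¬(A ∨ A) ∨ (C → B) = max(0.10, 0.86) = 0.86
(¬B → ((C → (A → C)) → B)) ∨ (¬(A ∨ A) ∨ (C → B)) = max(0.98, 0.86) = 0.98

0.98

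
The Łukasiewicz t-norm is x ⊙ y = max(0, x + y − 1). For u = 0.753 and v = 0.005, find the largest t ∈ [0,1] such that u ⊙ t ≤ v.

The residuum of the Łukasiewicz t-norm gives the supremum: min(1, 1 − 0.753 + 0.005).
1 − 0.753 + 0.005 = 0.252, so t = min(1, 0.252) = 0.252.
Check: 0.753 ⊙ 0.252 = max(0, 0.005) = 0.005 ≤ 0.005.

0.252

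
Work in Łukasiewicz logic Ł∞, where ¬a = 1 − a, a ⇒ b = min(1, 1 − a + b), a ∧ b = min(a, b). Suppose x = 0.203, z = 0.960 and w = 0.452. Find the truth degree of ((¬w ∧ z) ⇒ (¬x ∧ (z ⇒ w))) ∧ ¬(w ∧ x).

0.797

¬w = 1 − 0.452 = 0.548
¬w ∧ z = min(0.548, 0.960) = 0.548
¬x = 1 − 0.203 = 0.797
z ⇒ w = min(1, 1 − 0.960 + 0.452) = min(1, 0.492) = 0.492
¬x ∧ (z ⇒ w) = min(0.797, 0.492) = 0.492
(¬w ∧ z) ⇒ (¬x ∧ (z ⇒ w)) = min(1, 1 − 0.548 + 0.492) = min(1, 0.944) = 0.944
w ∧ x = min(0.452, 0.203) = 0.203
¬(w ∧ x) = 1 − 0.203 = 0.797
((¬w ∧ z) ⇒ (¬x ∧ (z ⇒ w))) ∧ ¬(w ∧ x) = min(0.944, 0.797) = 0.797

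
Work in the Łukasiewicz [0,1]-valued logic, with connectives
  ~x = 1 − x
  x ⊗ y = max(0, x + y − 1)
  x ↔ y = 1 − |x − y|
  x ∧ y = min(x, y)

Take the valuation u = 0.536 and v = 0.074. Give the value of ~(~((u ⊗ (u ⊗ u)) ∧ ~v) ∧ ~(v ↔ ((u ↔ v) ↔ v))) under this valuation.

u ⊗ u = max(0, 0.536 + 0.536 − 1) = max(0, 0.072) = 0.072
u ⊗ (u ⊗ u) = max(0, 0.536 + 0.072 − 1) = max(0, -0.392) = 0.000
~v = 1 − 0.074 = 0.926
(u ⊗ (u ⊗ u)) ∧ ~v = min(0.000, 0.926) = 0.000
~((u ⊗ (u ⊗ u)) ∧ ~v) = 1 − 0.000 = 1.000
u ↔ v = 1 − |0.536 − 0.074| = 1 − 0.462 = 0.538
(u ↔ v) ↔ v = 1 − |0.538 − 0.074| = 1 − 0.464 = 0.536
v ↔ ((u ↔ v) ↔ v) = 1 − |0.074 − 0.536| = 1 − 0.462 = 0.538
~(v ↔ ((u ↔ v) ↔ v)) = 1 − 0.538 = 0.462
~((u ⊗ (u ⊗ u)) ∧ ~v) ∧ ~(v ↔ ((u ↔ v) ↔ v)) = min(1.000, 0.462) = 0.462
~(~((u ⊗ (u ⊗ u)) ∧ ~v) ∧ ~(v ↔ ((u ↔ v) ↔ v))) = 1 − 0.462 = 0.538

0.538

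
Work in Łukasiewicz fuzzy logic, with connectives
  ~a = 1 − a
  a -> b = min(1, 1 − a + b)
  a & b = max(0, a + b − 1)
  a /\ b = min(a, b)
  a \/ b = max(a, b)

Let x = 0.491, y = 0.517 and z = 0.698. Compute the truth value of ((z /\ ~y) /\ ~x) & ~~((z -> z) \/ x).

0.483

~y = 1 − 0.517 = 0.483
z /\ ~y = min(0.698, 0.483) = 0.483
~x = 1 − 0.491 = 0.509
(z /\ ~y) /\ ~x = min(0.483, 0.509) = 0.483
z -> z = min(1, 1 − 0.698 + 0.698) = min(1, 1.000) = 1.000
(z -> z) \/ x = max(1.000, 0.491) = 1.000
~((z -> z) \/ x) = 1 − 1.000 = 0.000
~~((z -> z) \/ x) = 1 − 0.000 = 1.000
((z /\ ~y) /\ ~x) & ~~((z -> z) \/ x) = max(0, 0.483 + 1.000 − 1) = max(0, 0.483) = 0.483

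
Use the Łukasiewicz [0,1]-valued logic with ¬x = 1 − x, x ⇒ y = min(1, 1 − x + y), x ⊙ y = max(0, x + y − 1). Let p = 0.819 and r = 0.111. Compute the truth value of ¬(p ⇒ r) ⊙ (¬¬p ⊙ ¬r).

p ⇒ r = min(1, 1 − 0.819 + 0.111) = min(1, 0.292) = 0.292
¬(p ⇒ r) = 1 − 0.292 = 0.708
¬p = 1 − 0.819 = 0.181
¬¬p = 1 − 0.181 = 0.819
¬r = 1 − 0.111 = 0.889
¬¬p ⊙ ¬r = max(0, 0.819 + 0.889 − 1) = max(0, 0.708) = 0.708
¬(p ⇒ r) ⊙ (¬¬p ⊙ ¬r) = max(0, 0.708 + 0.708 − 1) = max(0, 0.416) = 0.416

0.416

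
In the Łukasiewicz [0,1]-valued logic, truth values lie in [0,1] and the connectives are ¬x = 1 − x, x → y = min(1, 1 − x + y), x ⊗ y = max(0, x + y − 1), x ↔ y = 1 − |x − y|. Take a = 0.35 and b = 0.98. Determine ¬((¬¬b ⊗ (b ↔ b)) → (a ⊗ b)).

0.65

¬b = 1 − 0.98 = 0.02
¬¬b = 1 − 0.02 = 0.98
b ↔ b = 1 − |0.98 − 0.98| = 1 − 0.00 = 1.00
¬¬b ⊗ (b ↔ b) = max(0, 0.98 + 1.00 − 1) = max(0, 0.98) = 0.98
a ⊗ b = max(0, 0.35 + 0.98 − 1) = max(0, 0.33) = 0.33
(¬¬b ⊗ (b ↔ b)) → (a ⊗ b) = min(1, 1 − 0.98 + 0.33) = min(1, 0.35) = 0.35
¬((¬¬b ⊗ (b ↔ b)) → (a ⊗ b)) = 1 − 0.35 = 0.65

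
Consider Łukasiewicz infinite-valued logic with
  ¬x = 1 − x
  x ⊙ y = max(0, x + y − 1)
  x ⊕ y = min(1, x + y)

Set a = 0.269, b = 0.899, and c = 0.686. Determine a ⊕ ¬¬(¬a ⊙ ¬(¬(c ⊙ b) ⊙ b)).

0.686

¬a = 1 − 0.269 = 0.731
c ⊙ b = max(0, 0.686 + 0.899 − 1) = max(0, 0.585) = 0.585
¬(c ⊙ b) = 1 − 0.585 = 0.415
¬(c ⊙ b) ⊙ b = max(0, 0.415 + 0.899 − 1) = max(0, 0.314) = 0.314
¬(¬(c ⊙ b) ⊙ b) = 1 − 0.314 = 0.686
¬a ⊙ ¬(¬(c ⊙ b) ⊙ b) = max(0, 0.731 + 0.686 − 1) = max(0, 0.417) = 0.417
¬(¬a ⊙ ¬(¬(c ⊙ b) ⊙ b)) = 1 − 0.417 = 0.583
¬¬(¬a ⊙ ¬(¬(c ⊙ b) ⊙ b)) = 1 − 0.583 = 0.417
a ⊕ ¬¬(¬a ⊙ ¬(¬(c ⊙ b) ⊙ b)) = min(1, 0.269 + 0.417) = min(1, 0.686) = 0.686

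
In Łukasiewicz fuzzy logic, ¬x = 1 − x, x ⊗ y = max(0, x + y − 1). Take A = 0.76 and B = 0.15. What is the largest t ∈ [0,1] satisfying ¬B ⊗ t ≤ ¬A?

0.39

¬B = 1 − 0.15 = 0.85
So the left factor is ¬B = 0.85.
¬A = 1 − 0.76 = 0.24
So the right-hand bound is ¬A = 0.24.
The residuum of the Łukasiewicz t-norm gives the supremum: min(1, 1 − 0.85 + 0.24).
1 − 0.85 + 0.24 = 0.39, so t = min(1, 0.39) = 0.39.
Check: 0.85 ⊗ 0.39 = max(0, 0.24) = 0.24 ≤ 0.24.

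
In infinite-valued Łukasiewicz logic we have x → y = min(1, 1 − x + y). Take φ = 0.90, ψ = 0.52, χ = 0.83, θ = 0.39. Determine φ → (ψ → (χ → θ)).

χ → θ = min(1, 1 − 0.83 + 0.39) = min(1, 0.56) = 0.56
ψ → (χ → θ) = min(1, 1 − 0.52 + 0.56) = min(1, 1.04) = 1.00
φ → (ψ → (χ → θ)) = min(1, 1 − 0.90 + 1.00) = min(1, 1.10) = 1.00

1.00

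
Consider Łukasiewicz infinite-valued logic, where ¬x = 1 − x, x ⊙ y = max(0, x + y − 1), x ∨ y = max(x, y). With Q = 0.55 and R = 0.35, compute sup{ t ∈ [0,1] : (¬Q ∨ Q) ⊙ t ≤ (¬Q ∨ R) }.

0.90

¬Q = 1 − 0.55 = 0.45
¬Q ∨ Q = max(0.45, 0.55) = 0.55
So the left factor is ¬Q ∨ Q = 0.55.
¬Q ∨ R = max(0.45, 0.35) = 0.45
So the right-hand bound is ¬Q ∨ R = 0.45.
The residuum of the Łukasiewicz t-norm gives the supremum: min(1, 1 − 0.55 + 0.45).
1 − 0.55 + 0.45 = 0.90, so t = min(1, 0.90) = 0.90.
Check: 0.55 ⊙ 0.90 = max(0, 0.45) = 0.45 ≤ 0.45.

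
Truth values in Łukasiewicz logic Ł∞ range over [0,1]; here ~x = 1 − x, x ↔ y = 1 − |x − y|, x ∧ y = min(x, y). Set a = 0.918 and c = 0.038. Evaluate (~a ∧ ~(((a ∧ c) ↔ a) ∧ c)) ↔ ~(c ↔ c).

0.918

~a = 1 − 0.918 = 0.082
a ∧ c = min(0.918, 0.038) = 0.038
(a ∧ c) ↔ a = 1 − |0.038 − 0.918| = 1 − 0.880 = 0.120
((a ∧ c) ↔ a) ∧ c = min(0.120, 0.038) = 0.038
~(((a ∧ c) ↔ a) ∧ c) = 1 − 0.038 = 0.962
~a ∧ ~(((a ∧ c) ↔ a) ∧ c) = min(0.082, 0.962) = 0.082
c ↔ c = 1 − |0.038 − 0.038| = 1 − 0.000 = 1.000
~(c ↔ c) = 1 − 1.000 = 0.000
(~a ∧ ~(((a ∧ c) ↔ a) ∧ c)) ↔ ~(c ↔ c) = 1 − |0.082 − 0.000| = 1 − 0.082 = 0.918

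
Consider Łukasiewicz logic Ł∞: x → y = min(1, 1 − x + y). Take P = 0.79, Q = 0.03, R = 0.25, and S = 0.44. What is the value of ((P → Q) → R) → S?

0.44

P → Q = min(1, 1 − 0.79 + 0.03) = min(1, 0.24) = 0.24
(P → Q) → R = min(1, 1 − 0.24 + 0.25) = min(1, 1.01) = 1.00
((P → Q) → R) → S = min(1, 1 − 1.00 + 0.44) = min(1, 0.44) = 0.44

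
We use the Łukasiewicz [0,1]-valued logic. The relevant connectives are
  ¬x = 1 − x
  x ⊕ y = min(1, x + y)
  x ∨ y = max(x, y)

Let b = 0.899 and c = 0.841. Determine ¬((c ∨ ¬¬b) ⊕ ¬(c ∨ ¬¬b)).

¬b = 1 − 0.899 = 0.101
¬¬b = 1 − 0.101 = 0.899
c ∨ ¬¬b = max(0.841, 0.899) = 0.899
¬(c ∨ ¬¬b) = 1 − 0.899 = 0.101
(c ∨ ¬¬b) ⊕ ¬(c ∨ ¬¬b) = min(1, 0.899 + 0.101) = min(1, 1.000) = 1.000
¬((c ∨ ¬¬b) ⊕ ¬(c ∨ ¬¬b)) = 1 − 1.000 = 0.000

0.000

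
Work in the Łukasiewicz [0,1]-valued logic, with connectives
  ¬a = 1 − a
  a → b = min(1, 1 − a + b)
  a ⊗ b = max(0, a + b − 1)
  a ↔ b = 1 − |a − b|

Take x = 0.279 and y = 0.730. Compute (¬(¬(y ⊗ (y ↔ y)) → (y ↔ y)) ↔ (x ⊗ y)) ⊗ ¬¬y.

0.721

y ↔ y = 1 − |0.730 − 0.730| = 1 − 0.000 = 1.000
y ⊗ (y ↔ y) = max(0, 0.730 + 1.000 − 1) = max(0, 0.730) = 0.730
¬(y ⊗ (y ↔ y)) = 1 − 0.730 = 0.270
¬(y ⊗ (y ↔ y)) → (y ↔ y) = min(1, 1 − 0.270 + 1.000) = min(1, 1.730) = 1.000
¬(¬(y ⊗ (y ↔ y)) → (y ↔ y)) = 1 − 1.000 = 0.000
x ⊗ y = max(0, 0.279 + 0.730 − 1) = max(0, 0.009) = 0.009
¬(¬(y ⊗ (y ↔ y)) → (y ↔ y)) ↔ (x ⊗ y) = 1 − |0.000 − 0.009| = 1 − 0.009 = 0.991
¬y = 1 − 0.730 = 0.270
¬¬y = 1 − 0.270 = 0.730
(¬(¬(y ⊗ (y ↔ y)) → (y ↔ y)) ↔ (x ⊗ y)) ⊗ ¬¬y = max(0, 0.991 + 0.730 − 1) = max(0, 0.721) = 0.721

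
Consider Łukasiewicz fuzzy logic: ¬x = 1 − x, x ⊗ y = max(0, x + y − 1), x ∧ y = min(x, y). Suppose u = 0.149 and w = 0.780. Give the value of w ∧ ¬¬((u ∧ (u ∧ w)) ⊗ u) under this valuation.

0.000

u ∧ w = min(0.149, 0.780) = 0.149
u ∧ (u ∧ w) = min(0.149, 0.149) = 0.149
(u ∧ (u ∧ w)) ⊗ u = max(0, 0.149 + 0.149 − 1) = max(0, -0.702) = 0.000
¬((u ∧ (u ∧ w)) ⊗ u) = 1 − 0.000 = 1.000
¬¬((u ∧ (u ∧ w)) ⊗ u) = 1 − 1.000 = 0.000
w ∧ ¬¬((u ∧ (u ∧ w)) ⊗ u) = min(0.780, 0.000) = 0.000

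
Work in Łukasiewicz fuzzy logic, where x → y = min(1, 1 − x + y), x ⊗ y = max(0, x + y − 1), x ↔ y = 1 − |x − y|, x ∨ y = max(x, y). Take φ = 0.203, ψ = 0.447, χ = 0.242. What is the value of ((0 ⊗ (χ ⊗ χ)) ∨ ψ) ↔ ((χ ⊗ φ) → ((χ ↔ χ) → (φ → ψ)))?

χ ⊗ χ = max(0, 0.242 + 0.242 − 1) = max(0, -0.516) = 0.000
0 ⊗ (χ ⊗ χ) = max(0, 0.000 + 0.000 − 1) = max(0, -1.000) = 0.000
(0 ⊗ (χ ⊗ χ)) ∨ ψ = max(0.000, 0.447) = 0.447
χ ⊗ φ = max(0, 0.242 + 0.203 − 1) = max(0, -0.555) = 0.000
χ ↔ χ = 1 − |0.242 − 0.242| = 1 − 0.000 = 1.000
φ → ψ = min(1, 1 − 0.203 + 0.447) = min(1, 1.244) = 1.000
(χ ↔ χ) → (φ → ψ) = min(1, 1 − 1.000 + 1.000) = min(1, 1.000) = 1.000
(χ ⊗ φ) → ((χ ↔ χ) → (φ → ψ)) = min(1, 1 − 0.000 + 1.000) = min(1, 2.000) = 1.000
((0 ⊗ (χ ⊗ χ)) ∨ ψ) ↔ ((χ ⊗ φ) → ((χ ↔ χ) → (φ → ψ))) = 1 − |0.447 − 1.000| = 1 − 0.553 = 0.447

0.447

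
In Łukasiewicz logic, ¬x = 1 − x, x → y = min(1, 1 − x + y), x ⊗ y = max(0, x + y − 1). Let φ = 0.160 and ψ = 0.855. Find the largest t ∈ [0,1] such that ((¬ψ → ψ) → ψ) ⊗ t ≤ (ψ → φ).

0.450

¬ψ = 1 − 0.855 = 0.145
¬ψ → ψ = min(1, 1 − 0.145 + 0.855) = min(1, 1.710) = 1.000
(¬ψ → ψ) → ψ = min(1, 1 − 1.000 + 0.855) = min(1, 0.855) = 0.855
So the left factor is (¬ψ → ψ) → ψ = 0.855.
ψ → φ = min(1, 1 − 0.855 + 0.160) = min(1, 0.305) = 0.305
So the right-hand bound is ψ → φ = 0.305.
The residuum of the Łukasiewicz t-norm gives the supremum: min(1, 1 − 0.855 + 0.305).
1 − 0.855 + 0.305 = 0.450, so t = min(1, 0.450) = 0.450.
Check: 0.855 ⊗ 0.450 = max(0, 0.305) = 0.305 ≤ 0.305.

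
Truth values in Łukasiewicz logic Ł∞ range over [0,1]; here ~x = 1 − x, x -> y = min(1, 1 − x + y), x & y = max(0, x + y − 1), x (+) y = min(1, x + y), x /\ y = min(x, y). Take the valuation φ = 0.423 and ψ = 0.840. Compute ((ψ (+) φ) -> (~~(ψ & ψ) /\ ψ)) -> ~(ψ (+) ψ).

ψ (+) φ = min(1, 0.840 + 0.423) = min(1, 1.263) = 1.000
ψ & ψ = max(0, 0.840 + 0.840 − 1) = max(0, 0.680) = 0.680
~(ψ & ψ) = 1 − 0.680 = 0.320
~~(ψ & ψ) = 1 − 0.320 = 0.680
~~(ψ & ψ) /\ ψ = min(0.680, 0.840) = 0.680
(ψ (+) φ) -> (~~(ψ & ψ) /\ ψ) = min(1, 1 − 1.000 + 0.680) = min(1, 0.680) = 0.680
ψ (+) ψ = min(1, 0.840 + 0.840) = min(1, 1.680) = 1.000
~(ψ (+) ψ) = 1 − 1.000 = 0.000
((ψ (+) φ) -> (~~(ψ & ψ) /\ ψ)) -> ~(ψ (+) ψ) = min(1, 1 − 0.680 + 0.000) = min(1, 0.320) = 0.320

0.320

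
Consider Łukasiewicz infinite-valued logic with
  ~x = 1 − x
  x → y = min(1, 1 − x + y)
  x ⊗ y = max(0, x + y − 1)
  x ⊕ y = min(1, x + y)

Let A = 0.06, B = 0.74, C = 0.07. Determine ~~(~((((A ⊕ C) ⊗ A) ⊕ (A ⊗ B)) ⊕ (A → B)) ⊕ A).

0.06

A ⊕ C = min(1, 0.06 + 0.07) = min(1, 0.13) = 0.13
(A ⊕ C) ⊗ A = max(0, 0.13 + 0.06 − 1) = max(0, -0.81) = 0.00
A ⊗ B = max(0, 0.06 + 0.74 − 1) = max(0, -0.20) = 0.00
((A ⊕ C) ⊗ A) ⊕ (A ⊗ B) = min(1, 0.00 + 0.00) = min(1, 0.00) = 0.00
A → B = min(1, 1 − 0.06 + 0.74) = min(1, 1.68) = 1.00
(((A ⊕ C) ⊗ A) ⊕ (A ⊗ B)) ⊕ (A → B) = min(1, 0.00 + 1.00) = min(1, 1.00) = 1.00
~((((A ⊕ C) ⊗ A) ⊕ (A ⊗ B)) ⊕ (A → B)) = 1 − 1.00 = 0.00
~((((A ⊕ C) ⊗ A) ⊕ (A ⊗ B)) ⊕ (A → B)) ⊕ A = min(1, 0.00 + 0.06) = min(1, 0.06) = 0.06
~(~((((A ⊕ C) ⊗ A) ⊕ (A ⊗ B)) ⊕ (A → B)) ⊕ A) = 1 − 0.06 = 0.94
~~(~((((A ⊕ C) ⊗ A) ⊕ (A ⊗ B)) ⊕ (A → B)) ⊕ A) = 1 − 0.94 = 0.06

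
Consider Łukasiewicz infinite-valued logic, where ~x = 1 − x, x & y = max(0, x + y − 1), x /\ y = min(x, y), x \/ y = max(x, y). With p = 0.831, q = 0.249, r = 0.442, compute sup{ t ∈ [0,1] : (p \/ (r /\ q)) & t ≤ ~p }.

r /\ q = min(0.442, 0.249) = 0.249
p \/ (r /\ q) = max(0.831, 0.249) = 0.831
So the left factor is p \/ (r /\ q) = 0.831.
~p = 1 − 0.831 = 0.169
So the right-hand bound is ~p = 0.169.
The residuum of the Łukasiewicz t-norm gives the supremum: min(1, 1 − 0.831 + 0.169).
1 − 0.831 + 0.169 = 0.338, so t = min(1, 0.338) = 0.338.
Check: 0.831 & 0.338 = max(0, 0.169) = 0.169 ≤ 0.169.

0.338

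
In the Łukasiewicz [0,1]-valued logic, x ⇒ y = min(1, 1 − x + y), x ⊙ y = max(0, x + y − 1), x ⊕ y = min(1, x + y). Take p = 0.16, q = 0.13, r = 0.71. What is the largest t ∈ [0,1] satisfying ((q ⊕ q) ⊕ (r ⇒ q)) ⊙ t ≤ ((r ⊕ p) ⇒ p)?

0.61

q ⊕ q = min(1, 0.13 + 0.13) = min(1, 0.26) = 0.26
r ⇒ q = min(1, 1 − 0.71 + 0.13) = min(1, 0.42) = 0.42
(q ⊕ q) ⊕ (r ⇒ q) = min(1, 0.26 + 0.42) = min(1, 0.68) = 0.68
So the left factor is (q ⊕ q) ⊕ (r ⇒ q) = 0.68.
r ⊕ p = min(1, 0.71 + 0.16) = min(1, 0.87) = 0.87
(r ⊕ p) ⇒ p = min(1, 1 − 0.87 + 0.16) = min(1, 0.29) = 0.29
So the right-hand bound is (r ⊕ p) ⇒ p = 0.29.
The residuum of the Łukasiewicz t-norm gives the supremum: min(1, 1 − 0.68 + 0.29).
1 − 0.68 + 0.29 = 0.61, so t = min(1, 0.61) = 0.61.
Check: 0.68 ⊙ 0.61 = max(0, 0.29) = 0.29 ≤ 0.29.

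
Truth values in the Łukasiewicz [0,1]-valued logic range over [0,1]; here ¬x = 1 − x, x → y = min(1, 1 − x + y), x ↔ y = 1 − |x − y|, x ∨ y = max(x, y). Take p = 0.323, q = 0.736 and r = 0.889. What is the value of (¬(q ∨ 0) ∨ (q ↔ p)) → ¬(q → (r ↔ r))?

q ∨ 0 = max(0.736, 0.000) = 0.736
¬(q ∨ 0) = 1 − 0.736 = 0.264
q ↔ p = 1 − |0.736 − 0.323| = 1 − 0.413 = 0.587
¬(q ∨ 0) ∨ (q ↔ p) = max(0.264, 0.587) = 0.587
r ↔ r = 1 − |0.889 − 0.889| = 1 − 0.000 = 1.000
q → (r ↔ r) = min(1, 1 − 0.736 + 1.000) = min(1, 1.264) = 1.000
¬(q → (r ↔ r)) = 1 − 1.000 = 0.000
(¬(q ∨ 0) ∨ (q ↔ p)) → ¬(q → (r ↔ r)) = min(1, 1 − 0.587 + 0.000) = min(1, 0.413) = 0.413

0.413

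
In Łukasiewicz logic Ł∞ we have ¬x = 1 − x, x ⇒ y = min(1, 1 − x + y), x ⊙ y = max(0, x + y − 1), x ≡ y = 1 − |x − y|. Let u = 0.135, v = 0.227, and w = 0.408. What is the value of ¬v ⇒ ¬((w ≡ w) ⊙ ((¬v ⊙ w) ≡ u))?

0.273

¬v = 1 − 0.227 = 0.773
w ≡ w = 1 − |0.408 − 0.408| = 1 − 0.000 = 1.000
¬v ⊙ w = max(0, 0.773 + 0.408 − 1) = max(0, 0.181) = 0.181
(¬v ⊙ w) ≡ u = 1 − |0.181 − 0.135| = 1 − 0.046 = 0.954
(w ≡ w) ⊙ ((¬v ⊙ w) ≡ u) = max(0, 1.000 + 0.954 − 1) = max(0, 0.954) = 0.954
¬((w ≡ w) ⊙ ((¬v ⊙ w) ≡ u)) = 1 − 0.954 = 0.046
¬v ⇒ ¬((w ≡ w) ⊙ ((¬v ⊙ w) ≡ u)) = min(1, 1 − 0.773 + 0.046) = min(1, 0.273) = 0.273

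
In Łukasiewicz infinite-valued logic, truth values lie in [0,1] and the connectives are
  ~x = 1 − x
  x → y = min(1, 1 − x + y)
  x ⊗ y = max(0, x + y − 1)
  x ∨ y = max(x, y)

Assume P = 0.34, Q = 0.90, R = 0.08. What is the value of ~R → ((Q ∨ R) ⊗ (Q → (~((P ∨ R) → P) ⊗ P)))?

0.08

~R = 1 − 0.08 = 0.92
Q ∨ R = max(0.90, 0.08) = 0.90
P ∨ R = max(0.34, 0.08) = 0.34
(P ∨ R) → P = min(1, 1 − 0.34 + 0.34) = min(1, 1.00) = 1.00
~((P ∨ R) → P) = 1 − 1.00 = 0.00
~((P ∨ R) → P) ⊗ P = max(0, 0.00 + 0.34 − 1) = max(0, -0.66) = 0.00
Q → (~((P ∨ R) → P) ⊗ P) = min(1, 1 − 0.90 + 0.00) = min(1, 0.10) = 0.10
(Q ∨ R) ⊗ (Q → (~((P ∨ R) → P) ⊗ P)) = max(0, 0.90 + 0.10 − 1) = max(0, 0.00) = 0.00
~R → ((Q ∨ R) ⊗ (Q → (~((P ∨ R) → P) ⊗ P))) = min(1, 1 − 0.92 + 0.00) = min(1, 0.08) = 0.08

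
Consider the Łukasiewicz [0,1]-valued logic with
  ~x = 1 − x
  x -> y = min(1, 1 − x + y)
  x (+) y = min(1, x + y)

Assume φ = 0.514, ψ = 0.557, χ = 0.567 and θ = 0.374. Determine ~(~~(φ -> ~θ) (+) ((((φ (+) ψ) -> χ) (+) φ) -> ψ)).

~θ = 1 − 0.374 = 0.626
φ -> ~θ = min(1, 1 − 0.514 + 0.626) = min(1, 1.112) = 1.000
~(φ -> ~θ) = 1 − 1.000 = 0.000
~~(φ -> ~θ) = 1 − 0.000 = 1.000
φ (+) ψ = min(1, 0.514 + 0.557) = min(1, 1.071) = 1.000
(φ (+) ψ) -> χ = min(1, 1 − 1.000 + 0.567) = min(1, 0.567) = 0.567
((φ (+) ψ) -> χ) (+) φ = min(1, 0.567 + 0.514) = min(1, 1.081) = 1.000
(((φ (+) ψ) -> χ) (+) φ) -> ψ = min(1, 1 − 1.000 + 0.557) = min(1, 0.557) = 0.557
~~(φ -> ~θ) (+) ((((φ (+) ψ) -> χ) (+) φ) -> ψ) = min(1, 1.000 + 0.557) = min(1, 1.557) = 1.000
~(~~(φ -> ~θ) (+) ((((φ (+) ψ) -> χ) (+) φ) -> ψ)) = 1 − 1.000 = 0.000

0.000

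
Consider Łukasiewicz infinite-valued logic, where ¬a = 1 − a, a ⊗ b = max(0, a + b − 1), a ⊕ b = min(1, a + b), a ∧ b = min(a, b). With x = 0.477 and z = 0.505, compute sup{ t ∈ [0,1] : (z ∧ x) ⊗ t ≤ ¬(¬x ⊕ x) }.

z ∧ x = min(0.505, 0.477) = 0.477
So the left factor is z ∧ x = 0.477.
¬x = 1 − 0.477 = 0.523
¬x ⊕ x = min(1, 0.523 + 0.477) = min(1, 1.000) = 1.000
¬(¬x ⊕ x) = 1 − 1.000 = 0.000
So the right-hand bound is ¬(¬x ⊕ x) = 0.000.
The residuum of the Łukasiewicz t-norm gives the supremum: min(1, 1 − 0.477 + 0.000).
1 − 0.477 + 0.000 = 0.523, so t = min(1, 0.523) = 0.523.
Check: 0.477 ⊗ 0.523 = max(0, 0.000) = 0.000 ≤ 0.000.

0.523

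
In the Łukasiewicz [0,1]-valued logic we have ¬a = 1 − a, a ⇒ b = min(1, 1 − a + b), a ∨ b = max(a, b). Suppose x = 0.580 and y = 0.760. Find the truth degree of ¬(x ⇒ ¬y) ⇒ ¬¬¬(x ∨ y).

0.900

¬y = 1 − 0.760 = 0.240
x ⇒ ¬y = min(1, 1 − 0.580 + 0.240) = min(1, 0.660) = 0.660
¬(x ⇒ ¬y) = 1 − 0.660 = 0.340
x ∨ y = max(0.580, 0.760) = 0.760
¬(x ∨ y) = 1 − 0.760 = 0.240
¬¬(x ∨ y) = 1 − 0.240 = 0.760
¬¬¬(x ∨ y) = 1 − 0.760 = 0.240
¬(x ⇒ ¬y) ⇒ ¬¬¬(x ∨ y) = min(1, 1 − 0.340 + 0.240) = min(1, 0.900) = 0.900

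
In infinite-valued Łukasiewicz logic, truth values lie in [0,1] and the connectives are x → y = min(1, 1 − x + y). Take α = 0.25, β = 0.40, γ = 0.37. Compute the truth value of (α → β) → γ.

α → β = min(1, 1 − 0.25 + 0.40) = min(1, 1.15) = 1.00
(α → β) → γ = min(1, 1 − 1.00 + 0.37) = min(1, 0.37) = 0.37

0.37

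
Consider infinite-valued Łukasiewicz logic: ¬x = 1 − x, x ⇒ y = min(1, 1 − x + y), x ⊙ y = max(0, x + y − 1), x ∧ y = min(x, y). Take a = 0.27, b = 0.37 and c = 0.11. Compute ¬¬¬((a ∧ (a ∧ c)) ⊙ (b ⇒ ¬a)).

0.89

a ∧ c = min(0.27, 0.11) = 0.11
a ∧ (a ∧ c) = min(0.27, 0.11) = 0.11
¬a = 1 − 0.27 = 0.73
b ⇒ ¬a = min(1, 1 − 0.37 + 0.73) = min(1, 1.36) = 1.00
(a ∧ (a ∧ c)) ⊙ (b ⇒ ¬a) = max(0, 0.11 + 1.00 − 1) = max(0, 0.11) = 0.11
¬((a ∧ (a ∧ c)) ⊙ (b ⇒ ¬a)) = 1 − 0.11 = 0.89
¬¬((a ∧ (a ∧ c)) ⊙ (b ⇒ ¬a)) = 1 − 0.89 = 0.11
¬¬¬((a ∧ (a ∧ c)) ⊙ (b ⇒ ¬a)) = 1 − 0.11 = 0.89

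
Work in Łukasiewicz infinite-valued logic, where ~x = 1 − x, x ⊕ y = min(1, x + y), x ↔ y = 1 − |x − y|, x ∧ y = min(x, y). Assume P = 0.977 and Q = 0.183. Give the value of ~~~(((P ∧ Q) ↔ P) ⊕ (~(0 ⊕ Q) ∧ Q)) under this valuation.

P ∧ Q = min(0.977, 0.183) = 0.183
(P ∧ Q) ↔ P = 1 − |0.183 − 0.977| = 1 − 0.794 = 0.206
0 ⊕ Q = min(1, 0.000 + 0.183) = min(1, 0.183) = 0.183
~(0 ⊕ Q) = 1 − 0.183 = 0.817
~(0 ⊕ Q) ∧ Q = min(0.817, 0.183) = 0.183
((P ∧ Q) ↔ P) ⊕ (~(0 ⊕ Q) ∧ Q) = min(1, 0.206 + 0.183) = min(1, 0.389) = 0.389
~(((P ∧ Q) ↔ P) ⊕ (~(0 ⊕ Q) ∧ Q)) = 1 − 0.389 = 0.611
~~(((P ∧ Q) ↔ P) ⊕ (~(0 ⊕ Q) ∧ Q)) = 1 − 0.611 = 0.389
~~~(((P ∧ Q) ↔ P) ⊕ (~(0 ⊕ Q) ∧ Q)) = 1 − 0.389 = 0.611

0.611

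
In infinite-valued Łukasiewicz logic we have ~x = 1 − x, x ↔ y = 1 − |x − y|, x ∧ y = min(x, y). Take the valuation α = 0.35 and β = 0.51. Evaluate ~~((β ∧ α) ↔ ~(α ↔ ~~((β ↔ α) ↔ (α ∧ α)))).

β ∧ α = min(0.51, 0.35) = 0.35
β ↔ α = 1 − |0.51 − 0.35| = 1 − 0.16 = 0.84
α ∧ α = min(0.35, 0.35) = 0.35
(β ↔ α) ↔ (α ∧ α) = 1 − |0.84 − 0.35| = 1 − 0.49 = 0.51
~((β ↔ α) ↔ (α ∧ α)) = 1 − 0.51 = 0.49
~~((β ↔ α) ↔ (α ∧ α)) = 1 − 0.49 = 0.51
α ↔ ~~((β ↔ α) ↔ (α ∧ α)) = 1 − |0.35 − 0.51| = 1 − 0.16 = 0.84
~(α ↔ ~~((β ↔ α) ↔ (α ∧ α))) = 1 − 0.84 = 0.16
(β ∧ α) ↔ ~(α ↔ ~~((β ↔ α) ↔ (α ∧ α))) = 1 − |0.35 − 0.16| = 1 − 0.19 = 0.81
~((β ∧ α) ↔ ~(α ↔ ~~((β ↔ α) ↔ (α ∧ α)))) = 1 − 0.81 = 0.19
~~((β ∧ α) ↔ ~(α ↔ ~~((β ↔ α) ↔ (α ∧ α)))) = 1 − 0.19 = 0.81

0.81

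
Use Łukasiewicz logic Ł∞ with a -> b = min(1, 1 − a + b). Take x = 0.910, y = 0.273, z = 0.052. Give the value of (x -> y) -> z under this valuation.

x -> y = min(1, 1 − 0.910 + 0.273) = min(1, 0.363) = 0.363
(x -> y) -> z = min(1, 1 − 0.363 + 0.052) = min(1, 0.689) = 0.689

0.689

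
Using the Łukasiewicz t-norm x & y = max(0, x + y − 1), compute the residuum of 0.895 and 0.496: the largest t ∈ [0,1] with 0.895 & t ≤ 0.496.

0.601

The residuum of the Łukasiewicz t-norm gives the supremum: min(1, 1 − 0.895 + 0.496).
1 − 0.895 + 0.496 = 0.601, so t = min(1, 0.601) = 0.601.
Check: 0.895 & 0.601 = max(0, 0.496) = 0.496 ≤ 0.496.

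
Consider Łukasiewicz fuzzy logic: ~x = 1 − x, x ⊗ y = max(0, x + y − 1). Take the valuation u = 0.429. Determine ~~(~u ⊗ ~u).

~u = 1 − 0.429 = 0.571
~u ⊗ ~u = max(0, 0.571 + 0.571 − 1) = max(0, 0.142) = 0.142
~(~u ⊗ ~u) = 1 − 0.142 = 0.858
~~(~u ⊗ ~u) = 1 − 0.858 = 0.142

0.142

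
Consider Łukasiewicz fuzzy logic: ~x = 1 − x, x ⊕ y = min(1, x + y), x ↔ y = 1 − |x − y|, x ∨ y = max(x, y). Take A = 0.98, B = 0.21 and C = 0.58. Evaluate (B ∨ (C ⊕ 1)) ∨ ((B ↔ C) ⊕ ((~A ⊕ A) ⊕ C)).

1.00

C ⊕ 1 = min(1, 0.58 + 1.00) = min(1, 1.58) = 1.00
B ∨ (C ⊕ 1) = max(0.21, 1.00) = 1.00
B ↔ C = 1 − |0.21 − 0.58| = 1 − 0.37 = 0.63
~A = 1 − 0.98 = 0.02
~A ⊕ A = min(1, 0.02 + 0.98) = min(1, 1.00) = 1.00
(~A ⊕ A) ⊕ C = min(1, 1.00 + 0.58) = min(1, 1.58) = 1.00
(B ↔ C) ⊕ ((~A ⊕ A) ⊕ C) = min(1, 0.63 + 1.00) = min(1, 1.63) = 1.00
(B ∨ (C ⊕ 1)) ∨ ((B ↔ C) ⊕ ((~A ⊕ A) ⊕ C)) = max(1.00, 1.00) = 1.00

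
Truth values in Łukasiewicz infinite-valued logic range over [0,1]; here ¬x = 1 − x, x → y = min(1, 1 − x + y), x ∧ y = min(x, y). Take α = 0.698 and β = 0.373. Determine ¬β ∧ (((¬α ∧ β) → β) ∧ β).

0.373

¬β = 1 − 0.373 = 0.627
¬α = 1 − 0.698 = 0.302
¬α ∧ β = min(0.302, 0.373) = 0.302
(¬α ∧ β) → β = min(1, 1 − 0.302 + 0.373) = min(1, 1.071) = 1.000
((¬α ∧ β) → β) ∧ β = min(1.000, 0.373) = 0.373
¬β ∧ (((¬α ∧ β) → β) ∧ β) = min(0.627, 0.373) = 0.373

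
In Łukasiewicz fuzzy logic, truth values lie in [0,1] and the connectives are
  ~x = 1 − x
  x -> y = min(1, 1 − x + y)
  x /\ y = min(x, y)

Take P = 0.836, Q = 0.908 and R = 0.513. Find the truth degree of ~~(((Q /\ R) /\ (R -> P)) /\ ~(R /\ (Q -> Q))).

Q /\ R = min(0.908, 0.513) = 0.513
R -> P = min(1, 1 − 0.513 + 0.836) = min(1, 1.323) = 1.000
(Q /\ R) /\ (R -> P) = min(0.513, 1.000) = 0.513
Q -> Q = min(1, 1 − 0.908 + 0.908) = min(1, 1.000) = 1.000
R /\ (Q -> Q) = min(0.513, 1.000) = 0.513
~(R /\ (Q -> Q)) = 1 − 0.513 = 0.487
((Q /\ R) /\ (R -> P)) /\ ~(R /\ (Q -> Q)) = min(0.513, 0.487) = 0.487
~(((Q /\ R) /\ (R -> P)) /\ ~(R /\ (Q -> Q))) = 1 − 0.487 = 0.513
~~(((Q /\ R) /\ (R -> P)) /\ ~(R /\ (Q -> Q))) = 1 − 0.513 = 0.487

0.487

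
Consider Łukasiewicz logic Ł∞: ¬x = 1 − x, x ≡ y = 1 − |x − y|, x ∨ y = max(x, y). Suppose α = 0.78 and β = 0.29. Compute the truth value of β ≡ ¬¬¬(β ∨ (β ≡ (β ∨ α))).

β ∨ α = max(0.29, 0.78) = 0.78
β ≡ (β ∨ α) = 1 − |0.29 − 0.78| = 1 − 0.49 = 0.51
β ∨ (β ≡ (β ∨ α)) = max(0.29, 0.51) = 0.51
¬(β ∨ (β ≡ (β ∨ α))) = 1 − 0.51 = 0.49
¬¬(β ∨ (β ≡ (β ∨ α))) = 1 − 0.49 = 0.51
¬¬¬(β ∨ (β ≡ (β ∨ α))) = 1 − 0.51 = 0.49
β ≡ ¬¬¬(β ∨ (β ≡ (β ∨ α))) = 1 − |0.29 − 0.49| = 1 − 0.20 = 0.80

0.80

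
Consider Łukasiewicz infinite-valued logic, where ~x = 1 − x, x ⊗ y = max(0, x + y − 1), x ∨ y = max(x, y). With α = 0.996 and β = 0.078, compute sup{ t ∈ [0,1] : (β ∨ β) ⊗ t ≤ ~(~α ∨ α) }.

β ∨ β = max(0.078, 0.078) = 0.078
So the left factor is β ∨ β = 0.078.
~α = 1 − 0.996 = 0.004
~α ∨ α = max(0.004, 0.996) = 0.996
~(~α ∨ α) = 1 − 0.996 = 0.004
So the right-hand bound is ~(~α ∨ α) = 0.004.
The residuum of the Łukasiewicz t-norm gives the supremum: min(1, 1 − 0.078 + 0.004).
1 − 0.078 + 0.004 = 0.926, so t = min(1, 0.926) = 0.926.
Check: 0.078 ⊗ 0.926 = max(0, 0.004) = 0.004 ≤ 0.004.

0.926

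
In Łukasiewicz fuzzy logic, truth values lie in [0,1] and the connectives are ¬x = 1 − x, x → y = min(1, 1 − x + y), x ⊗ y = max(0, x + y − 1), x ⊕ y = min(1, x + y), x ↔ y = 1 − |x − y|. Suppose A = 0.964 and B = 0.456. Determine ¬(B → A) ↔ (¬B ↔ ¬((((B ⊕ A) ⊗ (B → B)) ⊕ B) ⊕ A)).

B → A = min(1, 1 − 0.456 + 0.964) = min(1, 1.508) = 1.000
¬(B → A) = 1 − 1.000 = 0.000
¬B = 1 − 0.456 = 0.544
B ⊕ A = min(1, 0.456 + 0.964) = min(1, 1.420) = 1.000
B → B = min(1, 1 − 0.456 + 0.456) = min(1, 1.000) = 1.000
(B ⊕ A) ⊗ (B → B) = max(0, 1.000 + 1.000 − 1) = max(0, 1.000) = 1.000
((B ⊕ A) ⊗ (B → B)) ⊕ B = min(1, 1.000 + 0.456) = min(1, 1.456) = 1.000
(((B ⊕ A) ⊗ (B → B)) ⊕ B) ⊕ A = min(1, 1.000 + 0.964) = min(1, 1.964) = 1.000
¬((((B ⊕ A) ⊗ (B → B)) ⊕ B) ⊕ A) = 1 − 1.000 = 0.000
¬B ↔ ¬((((B ⊕ A) ⊗ (B → B)) ⊕ B) ⊕ A) = 1 − |0.544 − 0.000| = 1 − 0.544 = 0.456
¬(B → A) ↔ (¬B ↔ ¬((((B ⊕ A) ⊗ (B → B)) ⊕ B) ⊕ A)) = 1 − |0.000 − 0.456| = 1 − 0.456 = 0.544

0.544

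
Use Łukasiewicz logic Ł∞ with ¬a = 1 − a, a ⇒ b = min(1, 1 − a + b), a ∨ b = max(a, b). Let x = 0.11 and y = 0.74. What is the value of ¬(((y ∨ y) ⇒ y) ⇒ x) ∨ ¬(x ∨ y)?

0.89

y ∨ y = max(0.74, 0.74) = 0.74
(y ∨ y) ⇒ y = min(1, 1 − 0.74 + 0.74) = min(1, 1.00) = 1.00
((y ∨ y) ⇒ y) ⇒ x = min(1, 1 − 1.00 + 0.11) = min(1, 0.11) = 0.11
¬(((y ∨ y) ⇒ y) ⇒ x) = 1 − 0.11 = 0.89
x ∨ y = max(0.11, 0.74) = 0.74
¬(x ∨ y) = 1 − 0.74 = 0.26
¬(((y ∨ y) ⇒ y) ⇒ x) ∨ ¬(x ∨ y) = max(0.89, 0.26) = 0.89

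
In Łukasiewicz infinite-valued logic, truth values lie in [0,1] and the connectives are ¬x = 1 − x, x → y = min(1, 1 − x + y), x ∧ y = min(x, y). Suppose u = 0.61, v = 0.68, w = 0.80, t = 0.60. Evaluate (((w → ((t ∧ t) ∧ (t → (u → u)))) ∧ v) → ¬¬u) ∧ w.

0.80

t ∧ t = min(0.60, 0.60) = 0.60
u → u = min(1, 1 − 0.61 + 0.61) = min(1, 1.00) = 1.00
t → (u → u) = min(1, 1 − 0.60 + 1.00) = min(1, 1.40) = 1.00
(t ∧ t) ∧ (t → (u → u)) = min(0.60, 1.00) = 0.60
w → ((t ∧ t) ∧ (t → (u → u))) = min(1, 1 − 0.80 + 0.60) = min(1, 0.80) = 0.80
(w → ((t ∧ t) ∧ (t → (u → u)))) ∧ v = min(0.80, 0.68) = 0.68
¬u = 1 − 0.61 = 0.39
¬¬u = 1 − 0.39 = 0.61
((w → ((t ∧ t) ∧ (t → (u → u)))) ∧ v) → ¬¬u = min(1, 1 − 0.68 + 0.61) = min(1, 0.93) = 0.93
(((w → ((t ∧ t) ∧ (t → (u → u)))) ∧ v) → ¬¬u) ∧ w = min(0.93, 0.80) = 0.80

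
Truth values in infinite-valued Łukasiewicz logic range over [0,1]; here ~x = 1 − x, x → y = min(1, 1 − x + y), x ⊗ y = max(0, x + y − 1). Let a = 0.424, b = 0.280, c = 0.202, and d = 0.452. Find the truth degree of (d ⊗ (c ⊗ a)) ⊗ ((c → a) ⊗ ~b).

c ⊗ a = max(0, 0.202 + 0.424 − 1) = max(0, -0.374) = 0.000
d ⊗ (c ⊗ a) = max(0, 0.452 + 0.000 − 1) = max(0, -0.548) = 0.000
c → a = min(1, 1 − 0.202 + 0.424) = min(1, 1.222) = 1.000
~b = 1 − 0.280 = 0.720
(c → a) ⊗ ~b = max(0, 1.000 + 0.720 − 1) = max(0, 0.720) = 0.720
(d ⊗ (c ⊗ a)) ⊗ ((c → a) ⊗ ~b) = max(0, 0.000 + 0.720 − 1) = max(0, -0.280) = 0.000

0.000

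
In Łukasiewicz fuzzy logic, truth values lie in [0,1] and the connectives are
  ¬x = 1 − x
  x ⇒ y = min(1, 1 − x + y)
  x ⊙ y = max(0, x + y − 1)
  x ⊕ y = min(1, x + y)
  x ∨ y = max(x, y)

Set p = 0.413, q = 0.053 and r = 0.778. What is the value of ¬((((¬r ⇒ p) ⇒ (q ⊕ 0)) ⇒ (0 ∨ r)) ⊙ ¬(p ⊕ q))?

¬r = 1 − 0.778 = 0.222
¬r ⇒ p = min(1, 1 − 0.222 + 0.413) = min(1, 1.191) = 1.000
q ⊕ 0 = min(1, 0.053 + 0.000) = min(1, 0.053) = 0.053
(¬r ⇒ p) ⇒ (q ⊕ 0) = min(1, 1 − 1.000 + 0.053) = min(1, 0.053) = 0.053
0 ∨ r = max(0.000, 0.778) = 0.778
((¬r ⇒ p) ⇒ (q ⊕ 0)) ⇒ (0 ∨ r) = min(1, 1 − 0.053 + 0.778) = min(1, 1.725) = 1.000
p ⊕ q = min(1, 0.413 + 0.053) = min(1, 0.466) = 0.466
¬(p ⊕ q) = 1 − 0.466 = 0.534
(((¬r ⇒ p) ⇒ (q ⊕ 0)) ⇒ (0 ∨ r)) ⊙ ¬(p ⊕ q) = max(0, 1.000 + 0.534 − 1) = max(0, 0.534) = 0.534
¬((((¬r ⇒ p) ⇒ (q ⊕ 0)) ⇒ (0 ∨ r)) ⊙ ¬(p ⊕ q)) = 1 − 0.534 = 0.466

0.466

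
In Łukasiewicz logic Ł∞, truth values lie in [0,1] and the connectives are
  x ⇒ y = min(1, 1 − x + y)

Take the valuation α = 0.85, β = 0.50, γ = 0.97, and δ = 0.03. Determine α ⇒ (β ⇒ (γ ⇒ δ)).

0.71

γ ⇒ δ = min(1, 1 − 0.97 + 0.03) = min(1, 0.06) = 0.06
β ⇒ (γ ⇒ δ) = min(1, 1 − 0.50 + 0.06) = min(1, 0.56) = 0.56
α ⇒ (β ⇒ (γ ⇒ δ)) = min(1, 1 − 0.85 + 0.56) = min(1, 0.71) = 0.71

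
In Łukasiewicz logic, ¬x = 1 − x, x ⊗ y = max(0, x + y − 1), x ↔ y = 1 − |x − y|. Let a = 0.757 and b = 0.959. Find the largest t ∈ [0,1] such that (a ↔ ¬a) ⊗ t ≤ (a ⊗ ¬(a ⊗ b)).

¬a = 1 − 0.757 = 0.243
a ↔ ¬a = 1 − |0.757 − 0.243| = 1 − 0.514 = 0.486
So the left factor is a ↔ ¬a = 0.486.
a ⊗ b = max(0, 0.757 + 0.959 − 1) = max(0, 0.716) = 0.716
¬(a ⊗ b) = 1 − 0.716 = 0.284
a ⊗ ¬(a ⊗ b) = max(0, 0.757 + 0.284 − 1) = max(0, 0.041) = 0.041
So the right-hand bound is a ⊗ ¬(a ⊗ b) = 0.041.
The residuum of the Łukasiewicz t-norm gives the supremum: min(1, 1 − 0.486 + 0.041).
1 − 0.486 + 0.041 = 0.555, so t = min(1, 0.555) = 0.555.
Check: 0.486 ⊗ 0.555 = max(0, 0.041) = 0.041 ≤ 0.041.

0.555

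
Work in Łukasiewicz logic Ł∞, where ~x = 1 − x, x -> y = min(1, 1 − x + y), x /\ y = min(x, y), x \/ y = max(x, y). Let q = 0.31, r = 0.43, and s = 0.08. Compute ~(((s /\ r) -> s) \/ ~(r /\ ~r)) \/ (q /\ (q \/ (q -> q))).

0.31

s /\ r = min(0.08, 0.43) = 0.08
(s /\ r) -> s = min(1, 1 − 0.08 + 0.08) = min(1, 1.00) = 1.00
~r = 1 − 0.43 = 0.57
r /\ ~r = min(0.43, 0.57) = 0.43
~(r /\ ~r) = 1 − 0.43 = 0.57
((s /\ r) -> s) \/ ~(r /\ ~r) = max(1.00, 0.57) = 1.00
~(((s /\ r) -> s) \/ ~(r /\ ~r)) = 1 − 1.00 = 0.00
q -> q = min(1, 1 − 0.31 + 0.31) = min(1, 1.00) = 1.00
q \/ (q -> q) = max(0.31, 1.00) = 1.00
q /\ (q \/ (q -> q)) = min(0.31, 1.00) = 0.31
~(((s /\ r) -> s) \/ ~(r /\ ~r)) \/ (q /\ (q \/ (q -> q))) = max(0.00, 0.31) = 0.31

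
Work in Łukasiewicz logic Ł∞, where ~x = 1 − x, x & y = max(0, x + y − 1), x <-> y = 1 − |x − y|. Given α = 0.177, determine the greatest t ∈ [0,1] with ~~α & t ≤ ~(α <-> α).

0.823

~α = 1 − 0.177 = 0.823
~~α = 1 − 0.823 = 0.177
So the left factor is ~~α = 0.177.
α <-> α = 1 − |0.177 − 0.177| = 1 − 0.000 = 1.000
~(α <-> α) = 1 − 1.000 = 0.000
So the right-hand bound is ~(α <-> α) = 0.000.
The residuum of the Łukasiewicz t-norm gives the supremum: min(1, 1 − 0.177 + 0.000).
1 − 0.177 + 0.000 = 0.823, so t = min(1, 0.823) = 0.823.
Check: 0.177 & 0.823 = max(0, 0.000) = 0.000 ≤ 0.000.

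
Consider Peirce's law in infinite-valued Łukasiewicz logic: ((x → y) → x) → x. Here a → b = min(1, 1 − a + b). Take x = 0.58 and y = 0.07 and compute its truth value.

x → y = min(1, 1 − 0.58 + 0.07) = min(1, 0.49) = 0.49
(x → y) → x = min(1, 1 − 0.49 + 0.58) = min(1, 1.09) = 1.00
((x → y) → x) → x = min(1, 1 − 1.00 + 0.58) = min(1, 0.58) = 0.58
(The value 0.58 < 1 shows this instance is not satisfied; not a Ł∞-tautology in general.)

0.58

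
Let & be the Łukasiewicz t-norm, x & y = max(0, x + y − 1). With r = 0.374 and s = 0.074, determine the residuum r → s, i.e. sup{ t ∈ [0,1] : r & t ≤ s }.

The residuum of the Łukasiewicz t-norm gives the supremum: min(1, 1 − 0.374 + 0.074).
1 − 0.374 + 0.074 = 0.700, so t = min(1, 0.700) = 0.700.
Check: 0.374 & 0.700 = max(0, 0.074) = 0.074 ≤ 0.074.

0.700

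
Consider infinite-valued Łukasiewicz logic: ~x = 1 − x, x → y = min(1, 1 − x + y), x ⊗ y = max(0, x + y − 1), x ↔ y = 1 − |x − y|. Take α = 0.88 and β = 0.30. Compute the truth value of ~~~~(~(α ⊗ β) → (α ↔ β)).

α ⊗ β = max(0, 0.88 + 0.30 − 1) = max(0, 0.18) = 0.18
~(α ⊗ β) = 1 − 0.18 = 0.82
α ↔ β = 1 − |0.88 − 0.30| = 1 − 0.58 = 0.42
~(α ⊗ β) → (α ↔ β) = min(1, 1 − 0.82 + 0.42) = min(1, 0.60) = 0.60
~(~(α ⊗ β) → (α ↔ β)) = 1 − 0.60 = 0.40
~~(~(α ⊗ β) → (α ↔ β)) = 1 − 0.40 = 0.60
~~~(~(α ⊗ β) → (α ↔ β)) = 1 − 0.60 = 0.40
~~~~(~(α ⊗ β) → (α ↔ β)) = 1 − 0.40 = 0.60

0.60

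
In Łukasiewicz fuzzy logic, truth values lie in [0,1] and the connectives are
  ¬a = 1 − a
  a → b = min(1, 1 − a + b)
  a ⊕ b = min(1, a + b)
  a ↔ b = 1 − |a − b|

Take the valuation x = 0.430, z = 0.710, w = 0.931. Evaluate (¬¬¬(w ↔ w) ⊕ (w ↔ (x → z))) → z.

0.779

w ↔ w = 1 − |0.931 − 0.931| = 1 − 0.000 = 1.000
¬(w ↔ w) = 1 − 1.000 = 0.000
¬¬(w ↔ w) = 1 − 0.000 = 1.000
¬¬¬(w ↔ w) = 1 − 1.000 = 0.000
x → z = min(1, 1 − 0.430 + 0.710) = min(1, 1.280) = 1.000
w ↔ (x → z) = 1 − |0.931 − 1.000| = 1 − 0.069 = 0.931
¬¬¬(w ↔ w) ⊕ (w ↔ (x → z)) = min(1, 0.000 + 0.931) = min(1, 0.931) = 0.931
(¬¬¬(w ↔ w) ⊕ (w ↔ (x → z))) → z = min(1, 1 − 0.931 + 0.710) = min(1, 0.779) = 0.779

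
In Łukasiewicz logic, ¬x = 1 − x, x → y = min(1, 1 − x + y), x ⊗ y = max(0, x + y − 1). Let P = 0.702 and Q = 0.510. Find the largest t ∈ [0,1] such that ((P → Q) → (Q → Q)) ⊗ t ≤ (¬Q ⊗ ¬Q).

0.000

P → Q = min(1, 1 − 0.702 + 0.510) = min(1, 0.808) = 0.808
Q → Q = min(1, 1 − 0.510 + 0.510) = min(1, 1.000) = 1.000
(P → Q) → (Q → Q) = min(1, 1 − 0.808 + 1.000) = min(1, 1.192) = 1.000
So the left factor is (P → Q) → (Q → Q) = 1.000.
¬Q = 1 − 0.510 = 0.490
¬Q ⊗ ¬Q = max(0, 0.490 + 0.490 − 1) = max(0, -0.020) = 0.000
So the right-hand bound is ¬Q ⊗ ¬Q = 0.000.
The residuum of the Łukasiewicz t-norm gives the supremum: min(1, 1 − 1.000 + 0.000).
1 − 1.000 + 0.000 = 0.000, so t = min(1, 0.000) = 0.000.
Check: 1.000 ⊗ 0.000 = max(0, 0.000) = 0.000 ≤ 0.000.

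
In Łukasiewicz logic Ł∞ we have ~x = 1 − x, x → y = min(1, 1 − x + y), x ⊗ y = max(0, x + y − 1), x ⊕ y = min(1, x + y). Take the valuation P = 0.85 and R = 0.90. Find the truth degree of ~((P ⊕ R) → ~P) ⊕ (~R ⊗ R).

P ⊕ R = min(1, 0.85 + 0.90) = min(1, 1.75) = 1.00
~P = 1 − 0.85 = 0.15
(P ⊕ R) → ~P = min(1, 1 − 1.00 + 0.15) = min(1, 0.15) = 0.15
~((P ⊕ R) → ~P) = 1 − 0.15 = 0.85
~R = 1 − 0.90 = 0.10
~R ⊗ R = max(0, 0.10 + 0.90 − 1) = max(0, 0.00) = 0.00
~((P ⊕ R) → ~P) ⊕ (~R ⊗ R) = min(1, 0.85 + 0.00) = min(1, 0.85) = 0.85

0.85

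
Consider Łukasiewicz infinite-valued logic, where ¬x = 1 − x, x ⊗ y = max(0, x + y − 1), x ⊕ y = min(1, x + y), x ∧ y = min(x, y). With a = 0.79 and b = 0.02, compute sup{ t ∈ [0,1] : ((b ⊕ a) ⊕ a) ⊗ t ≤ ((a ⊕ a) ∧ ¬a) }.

0.21

b ⊕ a = min(1, 0.02 + 0.79) = min(1, 0.81) = 0.81
(b ⊕ a) ⊕ a = min(1, 0.81 + 0.79) = min(1, 1.60) = 1.00
So the left factor is (b ⊕ a) ⊕ a = 1.00.
a ⊕ a = min(1, 0.79 + 0.79) = min(1, 1.58) = 1.00
¬a = 1 − 0.79 = 0.21
(a ⊕ a) ∧ ¬a = min(1.00, 0.21) = 0.21
So the right-hand bound is (a ⊕ a) ∧ ¬a = 0.21.
The residuum of the Łukasiewicz t-norm gives the supremum: min(1, 1 − 1.00 + 0.21).
1 − 1.00 + 0.21 = 0.21, so t = min(1, 0.21) = 0.21.
Check: 1.00 ⊗ 0.21 = max(0, 0.21) = 0.21 ≤ 0.21.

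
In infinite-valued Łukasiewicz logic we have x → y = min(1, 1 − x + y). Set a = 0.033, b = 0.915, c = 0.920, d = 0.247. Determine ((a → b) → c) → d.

0.327

a → b = min(1, 1 − 0.033 + 0.915) = min(1, 1.882) = 1.000
(a → b) → c = min(1, 1 − 1.000 + 0.920) = min(1, 0.920) = 0.920
((a → b) → c) → d = min(1, 1 − 0.920 + 0.247) = min(1, 0.327) = 0.327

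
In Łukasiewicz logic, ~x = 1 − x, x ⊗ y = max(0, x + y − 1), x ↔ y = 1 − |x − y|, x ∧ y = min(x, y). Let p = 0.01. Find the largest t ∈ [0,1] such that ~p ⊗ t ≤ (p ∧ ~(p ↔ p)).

~p = 1 − 0.01 = 0.99
So the left factor is ~p = 0.99.
p ↔ p = 1 − |0.01 − 0.01| = 1 − 0.00 = 1.00
~(p ↔ p) = 1 − 1.00 = 0.00
p ∧ ~(p ↔ p) = min(0.01, 0.00) = 0.00
So the right-hand bound is p ∧ ~(p ↔ p) = 0.00.
The residuum of the Łukasiewicz t-norm gives the supremum: min(1, 1 − 0.99 + 0.00).
1 − 0.99 + 0.00 = 0.01, so t = min(1, 0.01) = 0.01.
Check: 0.99 ⊗ 0.01 = max(0, 0.00) = 0.00 ≤ 0.00.

0.01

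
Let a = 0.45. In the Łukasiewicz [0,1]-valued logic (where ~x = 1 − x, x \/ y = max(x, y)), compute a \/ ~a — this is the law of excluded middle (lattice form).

0.55

~a = 1 − 0.45 = 0.55
a \/ ~a = max(0.45, 0.55) = 0.55
(The value 0.55 < 1 shows this instance is not satisfied; not a Ł∞-tautology — its value is max(a, 1−a).)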